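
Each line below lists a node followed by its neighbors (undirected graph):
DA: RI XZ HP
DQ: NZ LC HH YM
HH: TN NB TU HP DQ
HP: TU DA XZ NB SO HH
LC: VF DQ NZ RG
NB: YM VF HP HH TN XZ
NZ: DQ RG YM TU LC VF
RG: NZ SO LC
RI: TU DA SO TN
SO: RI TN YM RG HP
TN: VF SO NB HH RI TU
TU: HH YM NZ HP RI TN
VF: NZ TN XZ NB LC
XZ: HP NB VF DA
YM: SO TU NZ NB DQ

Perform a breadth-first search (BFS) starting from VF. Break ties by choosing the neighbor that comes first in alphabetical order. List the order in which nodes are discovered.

Visit VF; enqueue LC, NB, NZ, TN, XZ → queue [LC, NB, NZ, TN, XZ]
Visit LC; enqueue DQ, RG → queue [NB, NZ, TN, XZ, DQ, RG]
Visit NB; enqueue HH, HP, YM → queue [NZ, TN, XZ, DQ, RG, HH, HP, YM]
Visit NZ; enqueue TU → queue [TN, XZ, DQ, RG, HH, HP, YM, TU]
Visit TN; enqueue RI, SO → queue [XZ, DQ, RG, HH, HP, YM, TU, RI, SO]
Visit XZ; enqueue DA → queue [DQ, RG, HH, HP, YM, TU, RI, SO, DA]
Visit DQ → queue [RG, HH, HP, YM, TU, RI, SO, DA]
Visit RG → queue [HH, HP, YM, TU, RI, SO, DA]
Visit HH → queue [HP, YM, TU, RI, SO, DA]
Visit HP → queue [YM, TU, RI, SO, DA]
Visit YM → queue [TU, RI, SO, DA]
Visit TU → queue [RI, SO, DA]
Visit RI → queue [SO, DA]
Visit SO → queue [DA]
Visit DA → queue []

VF LC NB NZ TN XZ DQ RG HH HP YM TU RI SO DA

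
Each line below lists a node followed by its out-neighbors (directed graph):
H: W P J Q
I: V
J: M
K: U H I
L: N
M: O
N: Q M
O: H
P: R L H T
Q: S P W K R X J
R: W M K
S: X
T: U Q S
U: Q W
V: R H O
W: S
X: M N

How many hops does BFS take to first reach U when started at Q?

2

Level 0: Q
Level 1: J, K, P, R, S, W, X
Level 2: H, I, L, M, N, T, U
Level 3: O, V
U first appears at level 2.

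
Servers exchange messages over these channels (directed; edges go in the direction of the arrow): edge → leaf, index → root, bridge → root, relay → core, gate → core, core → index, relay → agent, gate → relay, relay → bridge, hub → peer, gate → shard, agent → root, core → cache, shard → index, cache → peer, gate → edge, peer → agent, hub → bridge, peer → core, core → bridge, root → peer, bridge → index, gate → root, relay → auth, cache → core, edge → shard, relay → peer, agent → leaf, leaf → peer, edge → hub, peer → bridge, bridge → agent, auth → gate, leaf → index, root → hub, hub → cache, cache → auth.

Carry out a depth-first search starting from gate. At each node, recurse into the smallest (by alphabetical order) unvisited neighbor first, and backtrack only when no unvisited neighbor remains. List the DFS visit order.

gate core bridge agent leaf index root hub cache auth peer edge shard relay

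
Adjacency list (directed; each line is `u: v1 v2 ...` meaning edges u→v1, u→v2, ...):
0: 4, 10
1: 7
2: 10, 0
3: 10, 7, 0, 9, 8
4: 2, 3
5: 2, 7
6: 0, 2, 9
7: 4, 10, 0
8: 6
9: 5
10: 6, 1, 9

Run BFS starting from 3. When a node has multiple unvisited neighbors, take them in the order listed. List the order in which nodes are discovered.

Visit 3; enqueue 10, 7, 0, 9, 8 → queue [10, 7, 0, 9, 8]
Visit 10; enqueue 6, 1 → queue [7, 0, 9, 8, 6, 1]
Visit 7; enqueue 4 → queue [0, 9, 8, 6, 1, 4]
Visit 0 → queue [9, 8, 6, 1, 4]
Visit 9; enqueue 5 → queue [8, 6, 1, 4, 5]
Visit 8 → queue [6, 1, 4, 5]
Visit 6; enqueue 2 → queue [1, 4, 5, 2]
Visit 1 → queue [4, 5, 2]
Visit 4 → queue [5, 2]
Visit 5 → queue [2]
Visit 2 → queue []

3, 10, 7, 0, 9, 8, 6, 1, 4, 5, 2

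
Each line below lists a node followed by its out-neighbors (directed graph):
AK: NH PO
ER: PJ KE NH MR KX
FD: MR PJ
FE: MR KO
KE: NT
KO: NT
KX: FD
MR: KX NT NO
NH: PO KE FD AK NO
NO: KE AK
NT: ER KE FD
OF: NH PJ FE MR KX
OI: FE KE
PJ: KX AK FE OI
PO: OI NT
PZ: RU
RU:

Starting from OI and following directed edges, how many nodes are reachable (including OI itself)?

14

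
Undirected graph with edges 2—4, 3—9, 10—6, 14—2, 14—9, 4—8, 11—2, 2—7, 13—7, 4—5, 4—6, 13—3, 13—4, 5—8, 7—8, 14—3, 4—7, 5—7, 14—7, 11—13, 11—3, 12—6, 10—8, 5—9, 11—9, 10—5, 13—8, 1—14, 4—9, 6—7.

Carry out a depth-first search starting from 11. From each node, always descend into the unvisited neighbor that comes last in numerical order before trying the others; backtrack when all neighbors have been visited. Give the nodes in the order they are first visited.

Visit 11
11 → 13
13 → 8
8 → 10
10 → 6
6 → 12
6 → 7
7 → 14
14 → 9
9 → 5
5 → 4
4 → 2
9 → 3
14 → 1

11 → 13 → 8 → 10 → 6 → 12 → 7 → 14 → 9 → 5 → 4 → 2 → 3 → 1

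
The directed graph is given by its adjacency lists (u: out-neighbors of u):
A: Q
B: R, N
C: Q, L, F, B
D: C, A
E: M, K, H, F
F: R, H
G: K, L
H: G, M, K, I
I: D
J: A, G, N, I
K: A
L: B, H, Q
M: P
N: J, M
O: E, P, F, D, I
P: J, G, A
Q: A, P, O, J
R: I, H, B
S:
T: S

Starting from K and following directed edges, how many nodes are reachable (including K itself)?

18

BFS from K visits: K, A, Q, P, O, J, G, I, F, E, D, N, L, R, H, M, C, B
Reachable nodes: 18 of 20 total.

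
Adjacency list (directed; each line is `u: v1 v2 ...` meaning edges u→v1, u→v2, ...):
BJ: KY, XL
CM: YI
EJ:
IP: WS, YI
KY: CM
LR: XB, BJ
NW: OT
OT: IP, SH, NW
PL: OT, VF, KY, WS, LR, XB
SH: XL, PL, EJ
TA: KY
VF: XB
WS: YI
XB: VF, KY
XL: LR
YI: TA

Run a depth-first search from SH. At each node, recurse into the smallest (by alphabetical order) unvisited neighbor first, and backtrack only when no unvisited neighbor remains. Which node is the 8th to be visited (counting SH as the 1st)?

Visit SH
SH → EJ
SH → PL
PL → KY
KY → CM
CM → YI
YI → TA
PL → LR
LR → BJ
BJ → XL
LR → XB
XB → VF
PL → OT
OT → IP
IP → WS
OT → NW

Visit order: SH, EJ, PL, KY, CM, YI, TA, LR, BJ, XL, XB, VF, OT, IP, WS, NW

LR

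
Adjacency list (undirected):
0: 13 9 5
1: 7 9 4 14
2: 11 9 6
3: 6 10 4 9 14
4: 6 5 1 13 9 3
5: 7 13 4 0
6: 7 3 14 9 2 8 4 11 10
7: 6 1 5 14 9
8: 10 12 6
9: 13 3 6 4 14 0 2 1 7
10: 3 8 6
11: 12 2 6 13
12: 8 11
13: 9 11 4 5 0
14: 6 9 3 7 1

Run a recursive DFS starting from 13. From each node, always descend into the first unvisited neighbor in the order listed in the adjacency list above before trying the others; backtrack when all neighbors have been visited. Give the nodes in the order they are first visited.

Visit 13
13 → 9
9 → 3
3 → 6
6 → 7
7 → 1
1 → 4
4 → 5
5 → 0
1 → 14
6 → 2
2 → 11
11 → 12
12 → 8
8 → 10

13, 9, 3, 6, 7, 1, 4, 5, 0, 14, 2, 11, 12, 8, 10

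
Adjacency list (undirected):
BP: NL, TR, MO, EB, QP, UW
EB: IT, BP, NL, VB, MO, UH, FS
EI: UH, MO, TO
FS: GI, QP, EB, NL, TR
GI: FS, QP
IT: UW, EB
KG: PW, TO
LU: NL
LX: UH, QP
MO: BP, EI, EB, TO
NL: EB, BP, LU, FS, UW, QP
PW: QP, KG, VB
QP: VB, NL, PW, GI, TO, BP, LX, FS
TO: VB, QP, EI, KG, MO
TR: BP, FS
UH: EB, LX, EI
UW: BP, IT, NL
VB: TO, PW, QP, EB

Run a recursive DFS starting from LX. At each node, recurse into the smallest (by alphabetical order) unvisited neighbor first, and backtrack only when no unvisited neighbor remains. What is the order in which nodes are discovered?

Visit LX
LX → QP
QP → BP
BP → EB
EB → FS
FS → GI
FS → NL
NL → LU
NL → UW
UW → IT
FS → TR
EB → MO
MO → EI
EI → TO
TO → KG
KG → PW
PW → VB
EI → UH

LX -> QP -> BP -> EB -> FS -> GI -> NL -> LU -> UW -> IT -> TR -> MO -> EI -> TO -> KG -> PW -> VB -> UH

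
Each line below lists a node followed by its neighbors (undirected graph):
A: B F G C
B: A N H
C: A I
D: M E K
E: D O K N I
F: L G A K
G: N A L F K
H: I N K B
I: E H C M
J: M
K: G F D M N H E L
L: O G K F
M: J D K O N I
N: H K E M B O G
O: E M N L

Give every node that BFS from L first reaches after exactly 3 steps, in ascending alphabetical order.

B, C, I, J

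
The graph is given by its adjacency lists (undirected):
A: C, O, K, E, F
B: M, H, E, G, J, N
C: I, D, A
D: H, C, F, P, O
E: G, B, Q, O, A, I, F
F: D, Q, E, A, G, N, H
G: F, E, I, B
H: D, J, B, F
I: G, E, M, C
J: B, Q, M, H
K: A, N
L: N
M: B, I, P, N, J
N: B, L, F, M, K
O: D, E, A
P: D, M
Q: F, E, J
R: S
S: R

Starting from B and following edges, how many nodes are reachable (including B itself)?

BFS from B visits: B, M, H, E, G, J, N, I, P, D, F, Q, O, A, L, K, C
Reachable nodes: 17 of 19 total.

17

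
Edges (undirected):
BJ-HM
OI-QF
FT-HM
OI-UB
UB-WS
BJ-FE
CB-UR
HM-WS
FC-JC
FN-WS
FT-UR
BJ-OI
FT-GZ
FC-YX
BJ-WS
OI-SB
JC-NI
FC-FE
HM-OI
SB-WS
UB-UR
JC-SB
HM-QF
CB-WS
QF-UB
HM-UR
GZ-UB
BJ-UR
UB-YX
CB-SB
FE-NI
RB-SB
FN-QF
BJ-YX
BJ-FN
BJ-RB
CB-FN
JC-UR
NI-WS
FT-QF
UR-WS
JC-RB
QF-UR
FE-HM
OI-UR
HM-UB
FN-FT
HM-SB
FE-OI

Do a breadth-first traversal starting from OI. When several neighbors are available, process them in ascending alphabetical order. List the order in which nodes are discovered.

OI -> BJ -> FE -> HM -> QF -> SB -> UB -> UR -> FN -> RB -> WS -> YX -> FC -> NI -> FT -> CB -> JC -> GZ

Visit OI; enqueue BJ, FE, HM, QF, SB, UB, UR → queue [BJ, FE, HM, QF, SB, UB, UR]
Visit BJ; enqueue FN, RB, WS, YX → queue [FE, HM, QF, SB, UB, UR, FN, RB, WS, YX]
Visit FE; enqueue FC, NI → queue [HM, QF, SB, UB, UR, FN, RB, WS, YX, FC, NI]
Visit HM; enqueue FT → queue [QF, SB, UB, UR, FN, RB, WS, YX, FC, NI, FT]
Visit QF → queue [SB, UB, UR, FN, RB, WS, YX, FC, NI, FT]
Visit SB; enqueue CB, JC → queue [UB, UR, FN, RB, WS, YX, FC, NI, FT, CB, JC]
Visit UB; enqueue GZ → queue [UR, FN, RB, WS, YX, FC, NI, FT, CB, JC, GZ]
Visit UR → queue [FN, RB, WS, YX, FC, NI, FT, CB, JC, GZ]
Visit FN → queue [RB, WS, YX, FC, NI, FT, CB, JC, GZ]
Visit RB → queue [WS, YX, FC, NI, FT, CB, JC, GZ]
Visit WS → queue [YX, FC, NI, FT, CB, JC, GZ]
Visit YX → queue [FC, NI, FT, CB, JC, GZ]
Visit FC → queue [NI, FT, CB, JC, GZ]
Visit NI → queue [FT, CB, JC, GZ]
Visit FT → queue [CB, JC, GZ]
Visit CB → queue [JC, GZ]
Visit JC → queue [GZ]
Visit GZ → queue []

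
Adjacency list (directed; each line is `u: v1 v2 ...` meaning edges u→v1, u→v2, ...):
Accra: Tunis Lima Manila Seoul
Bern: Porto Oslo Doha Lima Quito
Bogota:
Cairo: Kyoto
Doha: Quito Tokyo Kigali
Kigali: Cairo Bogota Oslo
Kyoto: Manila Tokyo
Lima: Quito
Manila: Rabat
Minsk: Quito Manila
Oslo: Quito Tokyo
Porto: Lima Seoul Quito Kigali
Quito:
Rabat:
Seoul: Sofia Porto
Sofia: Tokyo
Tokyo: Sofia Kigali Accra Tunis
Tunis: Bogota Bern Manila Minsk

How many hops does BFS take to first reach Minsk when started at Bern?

Level 0: Bern
Level 1: Doha, Lima, Oslo, Porto, Quito
Level 2: Kigali, Seoul, Tokyo
Level 3: Accra, Bogota, Cairo, Sofia, Tunis
Level 4: Kyoto, Manila, Minsk
Level 5: Rabat
Minsk first appears at level 4.

4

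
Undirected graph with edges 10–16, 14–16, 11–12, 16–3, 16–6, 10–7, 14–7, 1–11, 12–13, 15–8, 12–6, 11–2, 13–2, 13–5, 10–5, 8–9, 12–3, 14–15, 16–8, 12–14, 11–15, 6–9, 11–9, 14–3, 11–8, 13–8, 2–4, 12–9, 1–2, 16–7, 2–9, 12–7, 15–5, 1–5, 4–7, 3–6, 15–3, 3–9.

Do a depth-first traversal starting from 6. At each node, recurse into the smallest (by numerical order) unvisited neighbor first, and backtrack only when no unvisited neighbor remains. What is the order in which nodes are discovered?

Visit 6
6 → 3
3 → 9
9 → 2
2 → 1
1 → 5
5 → 10
10 → 7
7 → 4
7 → 12
12 → 11
11 → 8
8 → 13
8 → 15
15 → 14
14 → 16

6 → 3 → 9 → 2 → 1 → 5 → 10 → 7 → 4 → 12 → 11 → 8 → 13 → 15 → 14 → 16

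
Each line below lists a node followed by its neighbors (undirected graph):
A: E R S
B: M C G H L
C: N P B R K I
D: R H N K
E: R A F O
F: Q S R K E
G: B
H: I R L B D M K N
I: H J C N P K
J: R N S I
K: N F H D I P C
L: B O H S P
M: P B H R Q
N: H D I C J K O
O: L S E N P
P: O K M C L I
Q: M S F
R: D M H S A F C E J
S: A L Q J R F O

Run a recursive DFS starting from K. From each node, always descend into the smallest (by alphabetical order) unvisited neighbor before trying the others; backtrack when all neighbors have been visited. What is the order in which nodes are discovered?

K, C, B, G, H, D, N, I, J, R, A, E, F, Q, M, P, L, O, S

Visit K
K → C
C → B
B → G
B → H
H → D
D → N
N → I
I → J
J → R
R → A
A → E
E → F
F → Q
Q → M
M → P
P → L
L → O
O → S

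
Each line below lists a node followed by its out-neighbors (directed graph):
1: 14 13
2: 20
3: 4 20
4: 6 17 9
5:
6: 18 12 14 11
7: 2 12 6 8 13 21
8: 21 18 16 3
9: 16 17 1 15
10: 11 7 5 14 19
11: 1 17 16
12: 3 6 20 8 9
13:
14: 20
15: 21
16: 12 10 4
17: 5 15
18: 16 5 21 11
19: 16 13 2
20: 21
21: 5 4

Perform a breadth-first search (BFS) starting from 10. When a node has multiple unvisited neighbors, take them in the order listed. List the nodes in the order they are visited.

10 -> 11 -> 7 -> 5 -> 14 -> 19 -> 1 -> 17 -> 16 -> 2 -> 12 -> 6 -> 8 -> 13 -> 21 -> 20 -> 15 -> 4 -> 3 -> 9 -> 18

Visit 10; enqueue 11, 7, 5, 14, 19 → queue [11, 7, 5, 14, 19]
Visit 11; enqueue 1, 17, 16 → queue [7, 5, 14, 19, 1, 17, 16]
Visit 7; enqueue 2, 12, 6, 8, 13, 21 → queue [5, 14, 19, 1, 17, 16, 2, 12, 6, 8, 13, 21]
Visit 5 → queue [14, 19, 1, 17, 16, 2, 12, 6, 8, 13, 21]
Visit 14; enqueue 20 → queue [19, 1, 17, 16, 2, 12, 6, 8, 13, 21, 20]
Visit 19 → queue [1, 17, 16, 2, 12, 6, 8, 13, 21, 20]
Visit 1 → queue [17, 16, 2, 12, 6, 8, 13, 21, 20]
Visit 17; enqueue 15 → queue [16, 2, 12, 6, 8, 13, 21, 20, 15]
Visit 16; enqueue 4 → queue [2, 12, 6, 8, 13, 21, 20, 15, 4]
Visit 2 → queue [12, 6, 8, 13, 21, 20, 15, 4]
Visit 12; enqueue 3, 9 → queue [6, 8, 13, 21, 20, 15, 4, 3, 9]
Visit 6; enqueue 18 → queue [8, 13, 21, 20, 15, 4, 3, 9, 18]
Visit 8 → queue [13, 21, 20, 15, 4, 3, 9, 18]
Visit 13 → queue [21, 20, 15, 4, 3, 9, 18]
Visit 21 → queue [20, 15, 4, 3, 9, 18]
Visit 20 → queue [15, 4, 3, 9, 18]
Visit 15 → queue [4, 3, 9, 18]
Visit 4 → queue [3, 9, 18]
Visit 3 → queue [9, 18]
Visit 9 → queue [18]
Visit 18 → queue []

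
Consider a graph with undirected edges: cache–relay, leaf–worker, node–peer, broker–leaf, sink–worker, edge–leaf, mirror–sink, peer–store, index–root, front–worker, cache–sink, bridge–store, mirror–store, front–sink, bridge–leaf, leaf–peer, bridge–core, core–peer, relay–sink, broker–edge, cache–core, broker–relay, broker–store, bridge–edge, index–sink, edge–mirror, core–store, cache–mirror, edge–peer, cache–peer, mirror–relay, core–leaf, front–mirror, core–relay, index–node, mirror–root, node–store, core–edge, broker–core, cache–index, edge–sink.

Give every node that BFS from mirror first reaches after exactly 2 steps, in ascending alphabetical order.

bridge, broker, core, index, leaf, node, peer, worker

Level 0: mirror
Level 1: cache, edge, front, relay, root, sink, store
Level 2: bridge, broker, core, index, leaf, node, peer, worker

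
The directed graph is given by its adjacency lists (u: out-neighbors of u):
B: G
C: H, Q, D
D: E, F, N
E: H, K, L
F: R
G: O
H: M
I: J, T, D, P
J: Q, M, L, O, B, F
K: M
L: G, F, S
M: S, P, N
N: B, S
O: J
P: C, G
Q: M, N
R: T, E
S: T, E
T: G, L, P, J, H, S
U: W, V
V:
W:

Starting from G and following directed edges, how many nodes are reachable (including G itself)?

18

BFS from G visits: G, O, J, B, F, L, M, Q, R, S, N, P, E, T, C, H, K, D
Reachable nodes: 18 of 22 total.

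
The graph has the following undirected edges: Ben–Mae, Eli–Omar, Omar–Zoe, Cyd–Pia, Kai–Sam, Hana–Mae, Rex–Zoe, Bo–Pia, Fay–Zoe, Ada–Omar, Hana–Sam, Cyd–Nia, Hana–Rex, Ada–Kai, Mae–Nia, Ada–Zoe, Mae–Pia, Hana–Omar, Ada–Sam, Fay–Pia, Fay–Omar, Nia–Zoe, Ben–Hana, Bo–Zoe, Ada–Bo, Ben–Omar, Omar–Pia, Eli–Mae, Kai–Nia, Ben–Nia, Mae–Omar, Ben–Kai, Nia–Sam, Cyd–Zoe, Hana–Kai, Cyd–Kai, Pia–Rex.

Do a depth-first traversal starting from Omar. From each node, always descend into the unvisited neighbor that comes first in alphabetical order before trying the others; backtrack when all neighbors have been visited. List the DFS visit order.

Visit Omar
Omar → Ada
Ada → Bo
Bo → Pia
Pia → Cyd
Cyd → Kai
Kai → Ben
Ben → Hana
Hana → Mae
Mae → Eli
Mae → Nia
Nia → Sam
Nia → Zoe
Zoe → Fay
Zoe → Rex

Omar Ada Bo Pia Cyd Kai Ben Hana Mae Eli Nia Sam Zoe Fay Rex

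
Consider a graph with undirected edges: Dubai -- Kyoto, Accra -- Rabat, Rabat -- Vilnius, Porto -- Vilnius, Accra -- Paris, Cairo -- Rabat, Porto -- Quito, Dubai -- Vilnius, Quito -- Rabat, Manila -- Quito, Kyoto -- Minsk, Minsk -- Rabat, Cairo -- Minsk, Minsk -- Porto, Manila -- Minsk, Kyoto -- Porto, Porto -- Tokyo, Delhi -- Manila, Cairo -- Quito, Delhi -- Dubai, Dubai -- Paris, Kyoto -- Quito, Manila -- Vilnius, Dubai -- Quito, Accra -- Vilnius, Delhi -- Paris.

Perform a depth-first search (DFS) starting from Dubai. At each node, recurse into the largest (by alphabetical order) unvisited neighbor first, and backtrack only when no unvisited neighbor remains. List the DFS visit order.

Visit Dubai
Dubai → Vilnius
Vilnius → Rabat
Rabat → Quito
Quito → Porto
Porto → Tokyo
Porto → Minsk
Minsk → Manila
Manila → Delhi
Delhi → Paris
Paris → Accra
Minsk → Kyoto
Minsk → Cairo

Dubai, Vilnius, Rabat, Quito, Porto, Tokyo, Minsk, Manila, Delhi, Paris, Accra, Kyoto, Cairo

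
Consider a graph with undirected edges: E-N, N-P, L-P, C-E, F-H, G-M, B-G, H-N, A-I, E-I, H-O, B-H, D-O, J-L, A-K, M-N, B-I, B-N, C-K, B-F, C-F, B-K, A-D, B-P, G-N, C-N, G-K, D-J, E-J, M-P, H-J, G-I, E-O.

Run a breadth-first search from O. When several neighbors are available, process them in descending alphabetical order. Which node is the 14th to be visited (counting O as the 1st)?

Visit O; enqueue H, E, D → queue [H, E, D]
Visit H; enqueue N, J, F, B → queue [E, D, N, J, F, B]
Visit E; enqueue I, C → queue [D, N, J, F, B, I, C]
Visit D; enqueue A → queue [N, J, F, B, I, C, A]
Visit N; enqueue P, M, G → queue [J, F, B, I, C, A, P, M, G]
Visit J; enqueue L → queue [F, B, I, C, A, P, M, G, L]
Visit F → queue [B, I, C, A, P, M, G, L]
Visit B; enqueue K → queue [I, C, A, P, M, G, L, K]
Visit I → queue [C, A, P, M, G, L, K]
Visit C → queue [A, P, M, G, L, K]
Visit A → queue [P, M, G, L, K]
Visit P → queue [M, G, L, K]
Visit M → queue [G, L, K]
Visit G → queue [L, K]
Visit L → queue [K]
Visit K → queue []

Visit order: O, H, E, D, N, J, F, B, I, C, A, P, M, G, L, K

G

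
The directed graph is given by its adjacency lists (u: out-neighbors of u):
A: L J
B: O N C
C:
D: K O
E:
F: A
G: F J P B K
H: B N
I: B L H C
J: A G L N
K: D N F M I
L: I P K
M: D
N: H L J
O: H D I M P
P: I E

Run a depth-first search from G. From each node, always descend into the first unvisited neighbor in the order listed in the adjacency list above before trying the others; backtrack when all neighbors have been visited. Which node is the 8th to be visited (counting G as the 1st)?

Visit G
G → F
F → A
A → L
L → I
I → B
B → O
O → H
H → N
N → J
O → D
D → K
K → M
O → P
P → E
B → C

Visit order: G, F, A, L, I, B, O, H, N, J, D, K, M, P, E, C

H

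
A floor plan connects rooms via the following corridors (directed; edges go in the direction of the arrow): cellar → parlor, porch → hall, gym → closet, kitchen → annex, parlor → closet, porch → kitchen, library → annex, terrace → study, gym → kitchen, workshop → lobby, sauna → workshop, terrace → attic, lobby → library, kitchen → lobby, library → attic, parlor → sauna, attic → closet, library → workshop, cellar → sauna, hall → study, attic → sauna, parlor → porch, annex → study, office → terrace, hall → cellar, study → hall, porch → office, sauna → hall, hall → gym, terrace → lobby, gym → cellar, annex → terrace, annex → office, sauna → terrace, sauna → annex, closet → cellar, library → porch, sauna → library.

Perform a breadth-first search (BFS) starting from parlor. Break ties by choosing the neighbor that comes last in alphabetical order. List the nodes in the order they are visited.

parlor, sauna, porch, closet, workshop, terrace, library, hall, annex, office, kitchen, cellar, lobby, study, attic, gym

Visit parlor; enqueue sauna, porch, closet → queue [sauna, porch, closet]
Visit sauna; enqueue workshop, terrace, library, hall, annex → queue [porch, closet, workshop, terrace, library, hall, annex]
Visit porch; enqueue office, kitchen → queue [closet, workshop, terrace, library, hall, annex, office, kitchen]
Visit closet; enqueue cellar → queue [workshop, terrace, library, hall, annex, office, kitchen, cellar]
Visit workshop; enqueue lobby → queue [terrace, library, hall, annex, office, kitchen, cellar, lobby]
Visit terrace; enqueue study, attic → queue [library, hall, annex, office, kitchen, cellar, lobby, study, attic]
Visit library → queue [hall, annex, office, kitchen, cellar, lobby, study, attic]
Visit hall; enqueue gym → queue [annex, office, kitchen, cellar, lobby, study, attic, gym]
Visit annex → queue [office, kitchen, cellar, lobby, study, attic, gym]
Visit office → queue [kitchen, cellar, lobby, study, attic, gym]
Visit kitchen → queue [cellar, lobby, study, attic, gym]
Visit cellar → queue [lobby, study, attic, gym]
Visit lobby → queue [study, attic, gym]
Visit study → queue [attic, gym]
Visit attic → queue [gym]
Visit gym → queue []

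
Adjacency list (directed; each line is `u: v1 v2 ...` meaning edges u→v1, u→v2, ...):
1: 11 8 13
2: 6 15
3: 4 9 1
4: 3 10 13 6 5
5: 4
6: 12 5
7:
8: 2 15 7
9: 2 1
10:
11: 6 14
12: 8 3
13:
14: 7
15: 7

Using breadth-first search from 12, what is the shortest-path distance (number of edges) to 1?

Level 0: 12
Level 1: 3, 8
Level 2: 1, 2, 4, 7, 9, 15
Level 3: 5, 6, 10, 11, 13
Level 4: 14
1 first appears at level 2.

2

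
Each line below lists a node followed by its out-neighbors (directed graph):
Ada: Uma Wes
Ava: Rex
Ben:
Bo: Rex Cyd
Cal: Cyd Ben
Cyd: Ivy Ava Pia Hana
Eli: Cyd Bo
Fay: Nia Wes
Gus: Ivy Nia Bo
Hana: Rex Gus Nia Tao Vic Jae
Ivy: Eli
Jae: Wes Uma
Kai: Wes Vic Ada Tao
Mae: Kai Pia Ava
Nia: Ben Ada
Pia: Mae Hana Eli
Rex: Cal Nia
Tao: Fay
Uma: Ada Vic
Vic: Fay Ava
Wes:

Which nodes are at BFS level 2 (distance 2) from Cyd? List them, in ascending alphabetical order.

Level 0: Cyd
Level 1: Ava, Hana, Ivy, Pia
Level 2: Eli, Gus, Jae, Mae, Nia, Rex, Tao, Vic
Level 3: Ada, Ben, Bo, Cal, Fay, Kai, Uma, Wes

Eli, Gus, Jae, Mae, Nia, Rex, Tao, Vic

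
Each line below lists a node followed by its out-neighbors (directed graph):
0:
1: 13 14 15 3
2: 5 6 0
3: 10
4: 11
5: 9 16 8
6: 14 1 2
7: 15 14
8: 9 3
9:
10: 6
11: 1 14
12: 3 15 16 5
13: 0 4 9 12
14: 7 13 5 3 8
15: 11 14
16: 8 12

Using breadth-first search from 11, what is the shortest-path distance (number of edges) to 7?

Level 0: 11
Level 1: 1, 14
Level 2: 3, 5, 7, 8, 13, 15
Level 3: 0, 4, 9, 10, 12, 16
Level 4: 6
Level 5: 2
7 first appears at level 2.

2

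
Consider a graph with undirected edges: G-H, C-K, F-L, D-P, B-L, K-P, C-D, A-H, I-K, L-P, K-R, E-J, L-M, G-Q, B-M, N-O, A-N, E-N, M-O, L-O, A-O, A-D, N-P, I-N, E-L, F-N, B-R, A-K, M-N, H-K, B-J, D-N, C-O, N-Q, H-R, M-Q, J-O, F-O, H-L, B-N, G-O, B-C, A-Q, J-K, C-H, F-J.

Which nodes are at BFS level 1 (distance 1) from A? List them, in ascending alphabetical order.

Level 0: A
Level 1: D, H, K, N, O, Q
Level 2: B, C, E, F, G, I, J, L, M, P, R

D, H, K, N, O, Q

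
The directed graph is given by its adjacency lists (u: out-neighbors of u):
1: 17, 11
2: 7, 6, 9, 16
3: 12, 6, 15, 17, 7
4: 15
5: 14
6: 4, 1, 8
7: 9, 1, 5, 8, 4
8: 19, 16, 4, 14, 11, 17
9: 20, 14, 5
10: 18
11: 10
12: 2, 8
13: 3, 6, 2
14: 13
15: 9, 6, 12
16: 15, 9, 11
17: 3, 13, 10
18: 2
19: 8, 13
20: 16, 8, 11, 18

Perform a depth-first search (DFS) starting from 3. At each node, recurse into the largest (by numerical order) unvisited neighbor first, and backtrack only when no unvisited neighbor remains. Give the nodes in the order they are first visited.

Visit 3
3 → 17
17 → 13
13 → 6
6 → 8
8 → 19
8 → 16
16 → 15
15 → 12
12 → 2
2 → 9
9 → 20
20 → 18
20 → 11
11 → 10
9 → 14
9 → 5
2 → 7
7 → 4
7 → 1

3 -> 17 -> 13 -> 6 -> 8 -> 19 -> 16 -> 15 -> 12 -> 2 -> 9 -> 20 -> 18 -> 11 -> 10 -> 14 -> 5 -> 7 -> 4 -> 1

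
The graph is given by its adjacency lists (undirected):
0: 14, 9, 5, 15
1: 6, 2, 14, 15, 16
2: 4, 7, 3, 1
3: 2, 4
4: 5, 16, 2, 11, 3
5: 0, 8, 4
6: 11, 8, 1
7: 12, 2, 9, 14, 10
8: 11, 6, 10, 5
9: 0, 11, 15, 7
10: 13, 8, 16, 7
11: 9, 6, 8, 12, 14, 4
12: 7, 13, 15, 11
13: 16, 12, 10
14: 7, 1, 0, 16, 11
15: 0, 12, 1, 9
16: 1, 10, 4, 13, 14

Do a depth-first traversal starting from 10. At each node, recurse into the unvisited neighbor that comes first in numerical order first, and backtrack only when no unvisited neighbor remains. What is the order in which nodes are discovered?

Visit 10
10 → 7
7 → 2
2 → 1
1 → 6
6 → 8
8 → 5
5 → 0
0 → 9
9 → 11
11 → 4
4 → 3
4 → 16
16 → 13
13 → 12
12 → 15
16 → 14

10, 7, 2, 1, 6, 8, 5, 0, 9, 11, 4, 3, 16, 13, 12, 15, 14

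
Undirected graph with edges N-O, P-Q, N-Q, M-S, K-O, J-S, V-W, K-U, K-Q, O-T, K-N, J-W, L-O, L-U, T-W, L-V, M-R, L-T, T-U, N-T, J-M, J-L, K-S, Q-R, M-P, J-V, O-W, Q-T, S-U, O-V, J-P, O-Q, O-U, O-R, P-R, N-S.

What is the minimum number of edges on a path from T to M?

3

Level 0: T
Level 1: L, N, O, Q, U, W
Level 2: J, K, P, R, S, V
Level 3: M
M first appears at level 3.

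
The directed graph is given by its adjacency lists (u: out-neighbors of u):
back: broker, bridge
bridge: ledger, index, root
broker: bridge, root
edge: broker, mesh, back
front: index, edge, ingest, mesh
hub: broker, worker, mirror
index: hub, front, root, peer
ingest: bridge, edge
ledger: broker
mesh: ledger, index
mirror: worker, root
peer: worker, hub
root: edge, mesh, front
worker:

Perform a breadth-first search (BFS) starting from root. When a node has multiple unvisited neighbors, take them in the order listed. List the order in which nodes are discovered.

root edge mesh front broker back ledger index ingest bridge hub peer worker mirror

Visit root; enqueue edge, mesh, front → queue [edge, mesh, front]
Visit edge; enqueue broker, back → queue [mesh, front, broker, back]
Visit mesh; enqueue ledger, index → queue [front, broker, back, ledger, index]
Visit front; enqueue ingest → queue [broker, back, ledger, index, ingest]
Visit broker; enqueue bridge → queue [back, ledger, index, ingest, bridge]
Visit back → queue [ledger, index, ingest, bridge]
Visit ledger → queue [index, ingest, bridge]
Visit index; enqueue hub, peer → queue [ingest, bridge, hub, peer]
Visit ingest → queue [bridge, hub, peer]
Visit bridge → queue [hub, peer]
Visit hub; enqueue worker, mirror → queue [peer, worker, mirror]
Visit peer → queue [worker, mirror]
Visit worker → queue [mirror]
Visit mirror → queue []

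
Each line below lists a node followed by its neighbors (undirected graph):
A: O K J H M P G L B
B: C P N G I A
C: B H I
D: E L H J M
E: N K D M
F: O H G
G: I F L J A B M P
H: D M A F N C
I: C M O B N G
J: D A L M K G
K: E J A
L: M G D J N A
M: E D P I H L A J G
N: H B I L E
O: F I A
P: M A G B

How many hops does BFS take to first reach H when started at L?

2

Level 0: L
Level 1: A, D, G, J, M, N
Level 2: B, E, F, H, I, K, O, P
Level 3: C
H first appears at level 2.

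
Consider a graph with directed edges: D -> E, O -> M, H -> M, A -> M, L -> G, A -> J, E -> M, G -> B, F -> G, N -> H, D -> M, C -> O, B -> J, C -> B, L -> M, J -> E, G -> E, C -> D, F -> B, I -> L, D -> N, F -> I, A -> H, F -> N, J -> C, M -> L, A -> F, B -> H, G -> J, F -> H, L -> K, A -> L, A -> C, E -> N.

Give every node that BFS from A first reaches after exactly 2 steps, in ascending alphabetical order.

Level 0: A
Level 1: C, F, H, J, L, M
Level 2: B, D, E, G, I, K, N, O

B, D, E, G, I, K, N, O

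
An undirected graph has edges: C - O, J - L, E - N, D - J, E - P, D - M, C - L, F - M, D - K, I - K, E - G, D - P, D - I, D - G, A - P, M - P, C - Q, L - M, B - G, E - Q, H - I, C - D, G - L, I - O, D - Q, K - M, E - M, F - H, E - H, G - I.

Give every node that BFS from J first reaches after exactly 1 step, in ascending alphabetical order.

Level 0: J
Level 1: D, L
Level 2: C, G, I, K, M, P, Q
Level 3: A, B, E, F, H, O
Level 4: N

D, L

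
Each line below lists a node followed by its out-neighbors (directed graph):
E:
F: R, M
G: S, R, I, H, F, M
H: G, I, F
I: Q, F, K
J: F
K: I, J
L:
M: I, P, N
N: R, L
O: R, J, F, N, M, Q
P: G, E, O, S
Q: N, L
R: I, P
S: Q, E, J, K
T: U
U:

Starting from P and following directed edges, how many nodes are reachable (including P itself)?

15

BFS from P visits: P, S, O, G, E, Q, K, J, R, N, M, F, I, H, L
Reachable nodes: 15 of 17 total.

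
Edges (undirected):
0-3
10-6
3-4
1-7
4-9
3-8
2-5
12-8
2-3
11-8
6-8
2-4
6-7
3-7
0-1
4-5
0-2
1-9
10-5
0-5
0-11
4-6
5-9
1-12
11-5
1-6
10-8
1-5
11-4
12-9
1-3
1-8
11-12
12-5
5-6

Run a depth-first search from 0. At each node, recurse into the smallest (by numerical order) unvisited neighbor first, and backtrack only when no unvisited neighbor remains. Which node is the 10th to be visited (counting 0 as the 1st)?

10

Visit 0
0 → 1
1 → 3
3 → 2
2 → 4
4 → 5
5 → 6
6 → 7
6 → 8
8 → 10
8 → 11
11 → 12
12 → 9

Visit order: 0, 1, 3, 2, 4, 5, 6, 7, 8, 10, 11, 12, 9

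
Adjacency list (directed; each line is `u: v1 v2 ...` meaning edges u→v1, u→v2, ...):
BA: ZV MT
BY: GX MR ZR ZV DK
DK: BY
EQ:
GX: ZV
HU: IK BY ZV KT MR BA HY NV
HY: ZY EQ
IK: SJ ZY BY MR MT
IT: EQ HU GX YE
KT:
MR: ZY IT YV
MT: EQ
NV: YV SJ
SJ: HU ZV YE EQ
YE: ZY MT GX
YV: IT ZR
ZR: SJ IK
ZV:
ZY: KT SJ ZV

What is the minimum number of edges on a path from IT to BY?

Level 0: IT
Level 1: EQ, GX, HU, YE
Level 2: BA, BY, HY, IK, KT, MR, MT, NV, ZV, ZY
Level 3: DK, SJ, YV, ZR
BY first appears at level 2.

2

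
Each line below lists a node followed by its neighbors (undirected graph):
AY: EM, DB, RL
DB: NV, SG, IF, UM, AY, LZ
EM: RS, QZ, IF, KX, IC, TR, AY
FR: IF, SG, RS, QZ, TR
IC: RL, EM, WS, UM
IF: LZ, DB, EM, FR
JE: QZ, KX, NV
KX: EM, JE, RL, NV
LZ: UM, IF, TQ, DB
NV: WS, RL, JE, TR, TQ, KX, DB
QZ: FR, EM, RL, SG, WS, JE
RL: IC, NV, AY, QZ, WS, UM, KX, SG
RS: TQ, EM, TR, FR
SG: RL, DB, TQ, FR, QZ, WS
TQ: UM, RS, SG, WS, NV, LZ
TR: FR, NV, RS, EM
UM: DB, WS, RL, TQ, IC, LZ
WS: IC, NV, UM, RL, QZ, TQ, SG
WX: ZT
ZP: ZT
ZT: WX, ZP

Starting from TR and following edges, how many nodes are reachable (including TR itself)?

BFS from TR visits: TR, RS, NV, FR, EM, TQ, WS, RL, KX, JE, DB, SG, QZ, IF, IC, AY, UM, LZ
Reachable nodes: 18 of 21 total.

18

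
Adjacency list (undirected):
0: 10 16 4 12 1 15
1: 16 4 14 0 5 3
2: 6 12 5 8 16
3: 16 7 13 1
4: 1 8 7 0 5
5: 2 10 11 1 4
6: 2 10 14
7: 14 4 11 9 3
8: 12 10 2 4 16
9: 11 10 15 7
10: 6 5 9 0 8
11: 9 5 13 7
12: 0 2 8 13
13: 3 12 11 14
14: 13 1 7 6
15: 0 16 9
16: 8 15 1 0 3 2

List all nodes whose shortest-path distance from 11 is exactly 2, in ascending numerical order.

1, 2, 3, 4, 10, 12, 14, 15

Level 0: 11
Level 1: 5, 7, 9, 13
Level 2: 1, 2, 3, 4, 10, 12, 14, 15
Level 3: 0, 6, 8, 16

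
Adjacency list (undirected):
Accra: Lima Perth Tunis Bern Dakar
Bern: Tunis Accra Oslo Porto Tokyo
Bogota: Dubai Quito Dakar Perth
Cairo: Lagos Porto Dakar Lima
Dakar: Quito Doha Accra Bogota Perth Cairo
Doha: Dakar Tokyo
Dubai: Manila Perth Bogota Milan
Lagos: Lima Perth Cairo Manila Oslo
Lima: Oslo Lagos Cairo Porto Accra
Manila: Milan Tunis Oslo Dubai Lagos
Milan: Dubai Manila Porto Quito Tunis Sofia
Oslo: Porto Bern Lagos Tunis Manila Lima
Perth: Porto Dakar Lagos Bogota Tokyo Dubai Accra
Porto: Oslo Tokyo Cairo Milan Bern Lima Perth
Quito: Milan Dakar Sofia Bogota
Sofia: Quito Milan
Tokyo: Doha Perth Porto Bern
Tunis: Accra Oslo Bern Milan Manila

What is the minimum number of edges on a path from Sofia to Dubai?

2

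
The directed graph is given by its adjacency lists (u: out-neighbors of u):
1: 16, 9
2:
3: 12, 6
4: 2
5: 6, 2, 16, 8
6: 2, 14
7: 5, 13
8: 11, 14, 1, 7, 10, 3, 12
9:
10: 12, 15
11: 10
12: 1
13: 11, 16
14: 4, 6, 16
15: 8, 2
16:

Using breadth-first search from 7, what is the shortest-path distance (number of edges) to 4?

4

Level 0: 7
Level 1: 5, 13
Level 2: 2, 6, 8, 11, 16
Level 3: 1, 3, 10, 12, 14
Level 4: 4, 9, 15
4 first appears at level 4.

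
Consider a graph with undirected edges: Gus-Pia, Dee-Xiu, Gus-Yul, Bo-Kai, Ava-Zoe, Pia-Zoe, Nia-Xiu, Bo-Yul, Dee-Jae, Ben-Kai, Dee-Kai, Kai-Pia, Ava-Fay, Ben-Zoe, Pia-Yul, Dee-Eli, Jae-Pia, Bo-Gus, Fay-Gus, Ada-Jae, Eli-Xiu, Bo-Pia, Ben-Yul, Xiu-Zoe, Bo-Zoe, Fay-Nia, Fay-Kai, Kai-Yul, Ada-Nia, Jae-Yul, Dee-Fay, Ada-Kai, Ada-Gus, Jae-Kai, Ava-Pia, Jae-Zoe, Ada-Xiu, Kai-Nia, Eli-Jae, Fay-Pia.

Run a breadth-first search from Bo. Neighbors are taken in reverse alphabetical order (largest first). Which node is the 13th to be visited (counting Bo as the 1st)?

Dee

Visit Bo; enqueue Zoe, Yul, Pia, Kai, Gus → queue [Zoe, Yul, Pia, Kai, Gus]
Visit Zoe; enqueue Xiu, Jae, Ben, Ava → queue [Yul, Pia, Kai, Gus, Xiu, Jae, Ben, Ava]
Visit Yul → queue [Pia, Kai, Gus, Xiu, Jae, Ben, Ava]
Visit Pia; enqueue Fay → queue [Kai, Gus, Xiu, Jae, Ben, Ava, Fay]
Visit Kai; enqueue Nia, Dee, Ada → queue [Gus, Xiu, Jae, Ben, Ava, Fay, Nia, Dee, Ada]
Visit Gus → queue [Xiu, Jae, Ben, Ava, Fay, Nia, Dee, Ada]
Visit Xiu; enqueue Eli → queue [Jae, Ben, Ava, Fay, Nia, Dee, Ada, Eli]
Visit Jae → queue [Ben, Ava, Fay, Nia, Dee, Ada, Eli]
Visit Ben → queue [Ava, Fay, Nia, Dee, Ada, Eli]
Visit Ava → queue [Fay, Nia, Dee, Ada, Eli]
Visit Fay → queue [Nia, Dee, Ada, Eli]
Visit Nia → queue [Dee, Ada, Eli]
Visit Dee → queue [Ada, Eli]
Visit Ada → queue [Eli]
Visit Eli → queue []

Visit order: Bo, Zoe, Yul, Pia, Kai, Gus, Xiu, Jae, Ben, Ava, Fay, Nia, Dee, Ada, Eli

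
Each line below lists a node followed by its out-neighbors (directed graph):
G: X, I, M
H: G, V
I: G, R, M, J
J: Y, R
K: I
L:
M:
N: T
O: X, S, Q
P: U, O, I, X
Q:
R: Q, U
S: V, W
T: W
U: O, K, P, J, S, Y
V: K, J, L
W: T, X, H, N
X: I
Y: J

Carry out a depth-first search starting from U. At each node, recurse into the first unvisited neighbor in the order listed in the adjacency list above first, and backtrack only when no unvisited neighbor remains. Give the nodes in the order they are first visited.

U → O → X → I → G → M → R → Q → J → Y → S → V → K → L → W → T → H → N → P

Visit U
U → O
O → X
X → I
I → G
G → M
I → R
R → Q
I → J
J → Y
O → S
S → V
V → K
V → L
S → W
W → T
W → H
W → N
U → P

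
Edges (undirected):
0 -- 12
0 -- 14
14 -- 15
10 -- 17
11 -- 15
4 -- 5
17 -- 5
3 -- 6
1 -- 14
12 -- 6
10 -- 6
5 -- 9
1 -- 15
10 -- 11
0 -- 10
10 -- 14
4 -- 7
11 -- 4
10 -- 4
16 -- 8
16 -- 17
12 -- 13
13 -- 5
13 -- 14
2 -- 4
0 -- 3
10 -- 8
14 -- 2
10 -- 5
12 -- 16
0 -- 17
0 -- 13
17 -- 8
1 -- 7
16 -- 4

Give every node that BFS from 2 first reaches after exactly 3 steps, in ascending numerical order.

3, 6, 8, 9, 12, 17

Level 0: 2
Level 1: 4, 14
Level 2: 0, 1, 5, 7, 10, 11, 13, 15, 16
Level 3: 3, 6, 8, 9, 12, 17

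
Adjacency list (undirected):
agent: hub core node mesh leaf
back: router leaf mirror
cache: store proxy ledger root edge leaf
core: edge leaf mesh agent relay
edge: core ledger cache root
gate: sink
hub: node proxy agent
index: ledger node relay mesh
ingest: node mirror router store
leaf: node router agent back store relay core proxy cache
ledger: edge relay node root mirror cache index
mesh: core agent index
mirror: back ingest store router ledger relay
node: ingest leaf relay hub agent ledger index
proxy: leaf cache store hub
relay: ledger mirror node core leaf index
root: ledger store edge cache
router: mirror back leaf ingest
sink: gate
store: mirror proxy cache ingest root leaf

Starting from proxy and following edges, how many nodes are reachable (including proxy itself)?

BFS from proxy visits: proxy, leaf, cache, store, hub, node, router, agent, back, relay, core, ledger, root, edge, mirror, ingest, index, mesh
Reachable nodes: 18 of 20 total.

18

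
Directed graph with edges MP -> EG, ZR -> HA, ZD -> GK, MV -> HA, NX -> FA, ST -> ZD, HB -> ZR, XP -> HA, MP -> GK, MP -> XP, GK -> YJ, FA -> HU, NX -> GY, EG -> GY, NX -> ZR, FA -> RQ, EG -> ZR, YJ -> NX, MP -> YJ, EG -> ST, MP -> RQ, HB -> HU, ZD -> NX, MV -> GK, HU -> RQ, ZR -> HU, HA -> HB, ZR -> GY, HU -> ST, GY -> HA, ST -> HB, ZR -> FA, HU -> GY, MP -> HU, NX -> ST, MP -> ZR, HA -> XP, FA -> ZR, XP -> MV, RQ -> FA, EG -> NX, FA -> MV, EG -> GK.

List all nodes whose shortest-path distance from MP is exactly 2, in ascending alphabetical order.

FA, GY, HA, MV, NX, ST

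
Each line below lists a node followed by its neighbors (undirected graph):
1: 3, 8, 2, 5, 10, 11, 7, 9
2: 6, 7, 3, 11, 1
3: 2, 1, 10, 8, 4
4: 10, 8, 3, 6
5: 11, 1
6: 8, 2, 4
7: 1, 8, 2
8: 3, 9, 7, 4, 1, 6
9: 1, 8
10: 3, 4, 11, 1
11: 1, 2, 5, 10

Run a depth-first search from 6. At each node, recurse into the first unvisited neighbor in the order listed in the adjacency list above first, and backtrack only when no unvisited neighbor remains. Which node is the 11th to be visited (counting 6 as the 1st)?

Visit 6
6 → 8
8 → 3
3 → 2
2 → 7
7 → 1
1 → 5
5 → 11
11 → 10
10 → 4
1 → 9

Visit order: 6, 8, 3, 2, 7, 1, 5, 11, 10, 4, 9

9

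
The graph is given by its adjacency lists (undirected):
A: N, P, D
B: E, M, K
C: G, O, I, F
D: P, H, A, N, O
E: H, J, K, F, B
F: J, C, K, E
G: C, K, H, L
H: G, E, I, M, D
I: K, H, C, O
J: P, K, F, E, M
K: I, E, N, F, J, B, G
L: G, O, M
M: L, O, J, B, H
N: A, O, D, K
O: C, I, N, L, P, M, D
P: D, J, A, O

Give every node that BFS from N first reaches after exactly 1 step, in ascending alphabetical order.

A, D, K, O

Level 0: N
Level 1: A, D, K, O
Level 2: B, C, E, F, G, H, I, J, L, M, P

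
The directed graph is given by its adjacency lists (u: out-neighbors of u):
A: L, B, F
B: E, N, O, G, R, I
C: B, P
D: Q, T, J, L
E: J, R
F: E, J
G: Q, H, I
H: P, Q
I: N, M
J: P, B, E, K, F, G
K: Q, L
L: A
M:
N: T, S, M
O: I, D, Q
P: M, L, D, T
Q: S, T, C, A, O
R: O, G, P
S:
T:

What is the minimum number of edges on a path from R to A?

Level 0: R
Level 1: G, O, P
Level 2: D, H, I, L, M, Q, T
Level 3: A, C, J, N, S
Level 4: B, E, F, K
A first appears at level 3.

3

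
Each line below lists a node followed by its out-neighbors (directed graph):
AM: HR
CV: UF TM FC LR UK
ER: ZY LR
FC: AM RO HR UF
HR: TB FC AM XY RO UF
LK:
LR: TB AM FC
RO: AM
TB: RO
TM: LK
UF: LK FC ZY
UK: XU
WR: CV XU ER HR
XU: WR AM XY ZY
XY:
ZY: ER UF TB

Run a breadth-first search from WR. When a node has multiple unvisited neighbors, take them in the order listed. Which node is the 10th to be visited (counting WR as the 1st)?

Visit WR; enqueue CV, XU, ER, HR → queue [CV, XU, ER, HR]
Visit CV; enqueue UF, TM, FC, LR, UK → queue [XU, ER, HR, UF, TM, FC, LR, UK]
Visit XU; enqueue AM, XY, ZY → queue [ER, HR, UF, TM, FC, LR, UK, AM, XY, ZY]
Visit ER → queue [HR, UF, TM, FC, LR, UK, AM, XY, ZY]
Visit HR; enqueue TB, RO → queue [UF, TM, FC, LR, UK, AM, XY, ZY, TB, RO]
Visit UF; enqueue LK → queue [TM, FC, LR, UK, AM, XY, ZY, TB, RO, LK]
Visit TM → queue [FC, LR, UK, AM, XY, ZY, TB, RO, LK]
Visit FC → queue [LR, UK, AM, XY, ZY, TB, RO, LK]
Visit LR → queue [UK, AM, XY, ZY, TB, RO, LK]
Visit UK → queue [AM, XY, ZY, TB, RO, LK]
Visit AM → queue [XY, ZY, TB, RO, LK]
Visit XY → queue [ZY, TB, RO, LK]
Visit ZY → queue [TB, RO, LK]
Visit TB → queue [RO, LK]
Visit RO → queue [LK]
Visit LK → queue []

Visit order: WR, CV, XU, ER, HR, UF, TM, FC, LR, UK, AM, XY, ZY, TB, RO, LK

UK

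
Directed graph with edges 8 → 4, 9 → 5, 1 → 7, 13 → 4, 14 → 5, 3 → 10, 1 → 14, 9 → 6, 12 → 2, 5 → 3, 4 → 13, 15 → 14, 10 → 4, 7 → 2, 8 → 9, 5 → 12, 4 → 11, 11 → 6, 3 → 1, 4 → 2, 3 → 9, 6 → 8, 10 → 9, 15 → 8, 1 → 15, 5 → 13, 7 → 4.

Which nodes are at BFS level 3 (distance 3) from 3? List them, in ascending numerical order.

2, 8, 11, 12, 13

Level 0: 3
Level 1: 1, 9, 10
Level 2: 4, 5, 6, 7, 14, 15
Level 3: 2, 8, 11, 12, 13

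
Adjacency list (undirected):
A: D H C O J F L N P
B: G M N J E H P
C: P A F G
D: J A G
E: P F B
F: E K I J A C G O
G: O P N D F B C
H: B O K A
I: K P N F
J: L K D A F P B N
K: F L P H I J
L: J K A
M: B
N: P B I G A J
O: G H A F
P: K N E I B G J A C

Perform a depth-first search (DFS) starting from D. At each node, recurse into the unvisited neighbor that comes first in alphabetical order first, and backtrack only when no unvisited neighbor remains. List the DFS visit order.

D A C F E B G N I K H O J L P M

Visit D
D → A
A → C
C → F
F → E
E → B
B → G
G → N
N → I
I → K
K → H
H → O
K → J
J → L
J → P
B → M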